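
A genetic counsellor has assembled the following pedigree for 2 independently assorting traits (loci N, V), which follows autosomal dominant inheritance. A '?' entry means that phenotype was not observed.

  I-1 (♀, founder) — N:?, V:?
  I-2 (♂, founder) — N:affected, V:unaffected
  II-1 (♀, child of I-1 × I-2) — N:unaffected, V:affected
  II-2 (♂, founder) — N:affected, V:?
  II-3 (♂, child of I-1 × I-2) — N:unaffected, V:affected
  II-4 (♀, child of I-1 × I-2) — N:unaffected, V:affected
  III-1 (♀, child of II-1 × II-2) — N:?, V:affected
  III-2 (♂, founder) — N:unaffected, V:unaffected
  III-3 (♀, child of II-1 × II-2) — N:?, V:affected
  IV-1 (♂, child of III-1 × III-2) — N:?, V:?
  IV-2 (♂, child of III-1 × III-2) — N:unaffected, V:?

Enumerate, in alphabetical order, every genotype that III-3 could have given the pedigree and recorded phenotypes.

N/I-1 ? ·: nn|Nn
N/I-2 aff ·: Nn
N/II-1 un I-1×I-2: nn
N/II-2 aff ·: Nn|NN
N/II-3 un I-1×I-2: nn
N/II-4 un I-1×I-2: nn
N/III-1 ? II-1×II-2: nn|Nn
N/III-2 un ·: nn
N/III-3 ? II-1×II-2: nn|Nn
N/IV-1 ? III-1×III-2: nn|Nn
N/IV-2 un III-1×III-2: nn
⇒ N over [I-1,I-2,II-1,II-2,II-3,II-4,III-1,III-2,III-3,IV-1,IV-2]: 16 consistent
V/I-1 ? ·: Vv|VV
V/I-2 un ·: vv
V/II-1 aff I-1×I-2: Vv
V/II-2 ? ·: vv|Vv|VV
V/II-3 aff I-1×I-2: Vv
V/II-4 aff I-1×I-2: Vv
V/III-1 aff II-1×II-2: Vv|VV
V/III-2 un ·: vv
V/III-3 aff II-1×II-2: Vv|VV
V/IV-1 ? III-1×III-2: vv|Vv
V/IV-2 ? III-1×III-2: vv|Vv
⇒ V over [I-1,I-2,II-1,II-2,II-3,II-4,III-1,III-2,III-3,IV-1,IV-2]: 48 consistent

III-3 ∈ {Nn VV, Nn Vv, nn VV, nn Vv}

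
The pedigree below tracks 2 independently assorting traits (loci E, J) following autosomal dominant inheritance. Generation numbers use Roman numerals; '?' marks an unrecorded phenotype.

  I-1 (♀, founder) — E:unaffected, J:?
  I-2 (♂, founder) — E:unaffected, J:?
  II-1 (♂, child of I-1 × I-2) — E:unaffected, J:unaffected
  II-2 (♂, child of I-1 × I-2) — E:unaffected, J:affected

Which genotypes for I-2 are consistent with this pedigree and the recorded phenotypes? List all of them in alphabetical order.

I-2 ∈ {ee Jj, ee jj}

E/I-1 un ·: ee
E/I-2 un ·: ee
E/II-1 un I-1×I-2: ee
E/II-2 un I-1×I-2: ee
⇒ E over [I-1,I-2,II-1,II-2]: 1 consistent
J/I-1 ? ·: jj|Jj
J/I-2 ? ·: jj|Jj
J/II-1 un I-1×I-2: jj
J/II-2 aff I-1×I-2: Jj|JJ
⇒ J over [I-1,I-2,II-1,II-2]: 4 consistent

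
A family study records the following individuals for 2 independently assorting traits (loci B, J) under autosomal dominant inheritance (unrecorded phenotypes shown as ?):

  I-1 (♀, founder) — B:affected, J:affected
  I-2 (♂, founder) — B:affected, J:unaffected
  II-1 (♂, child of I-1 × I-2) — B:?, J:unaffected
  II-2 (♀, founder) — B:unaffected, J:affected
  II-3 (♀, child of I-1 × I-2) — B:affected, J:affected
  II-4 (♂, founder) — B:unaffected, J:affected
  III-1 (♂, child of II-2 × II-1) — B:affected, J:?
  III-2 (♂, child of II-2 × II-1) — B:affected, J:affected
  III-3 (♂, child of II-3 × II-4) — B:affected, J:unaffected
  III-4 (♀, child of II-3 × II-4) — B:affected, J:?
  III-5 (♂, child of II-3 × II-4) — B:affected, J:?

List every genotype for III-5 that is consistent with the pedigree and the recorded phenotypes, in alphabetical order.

B/I-1 aff ·: Bb|BB
B/I-2 aff ·: Bb|BB
B/II-1 ? I-1×I-2: Bb|BB
B/II-2 un ·: bb
B/II-3 aff I-1×I-2: Bb|BB
B/II-4 un ·: bb
B/III-1 aff II-2×II-1: Bb
B/III-2 aff II-2×II-1: Bb
B/III-3 aff II-3×II-4: Bb
B/III-4 aff II-3×II-4: Bb
B/III-5 aff II-3×II-4: Bb
⇒ B over [I-1,I-2,II-1,II-2,II-3,II-4,III-1,III-2,III-3,III-4,III-5]: 13 consistent
J/I-1 aff ·: Jj
J/I-2 un ·: jj
J/II-1 un I-1×I-2: jj
J/II-2 aff ·: Jj|JJ
J/II-3 aff I-1×I-2: Jj
J/II-4 aff ·: Jj
J/III-1 ? II-2×II-1: jj|Jj
J/III-2 aff II-2×II-1: Jj
J/III-3 un II-3×II-4: jj
J/III-4 ? II-3×II-4: jj|Jj|JJ
J/III-5 ? II-3×II-4: jj|Jj|JJ
⇒ J over [I-1,I-2,II-1,II-2,II-3,II-4,III-1,III-2,III-3,III-4,III-5]: 27 consistent

III-5 ∈ {Bb JJ, Bb Jj, Bb jj}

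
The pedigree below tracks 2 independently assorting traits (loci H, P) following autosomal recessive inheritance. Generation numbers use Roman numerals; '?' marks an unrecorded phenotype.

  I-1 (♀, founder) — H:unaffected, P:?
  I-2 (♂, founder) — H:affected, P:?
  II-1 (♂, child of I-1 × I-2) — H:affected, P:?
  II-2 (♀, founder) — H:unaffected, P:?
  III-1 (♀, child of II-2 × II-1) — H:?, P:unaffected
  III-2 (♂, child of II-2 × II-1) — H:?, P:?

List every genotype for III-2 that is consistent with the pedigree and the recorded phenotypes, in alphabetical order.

H/I-1 un ·: Hh
H/I-2 aff ·: hh
H/II-1 aff I-1×I-2: hh
H/II-2 un ·: HH|Hh
H/III-1 ? II-2×II-1: Hh|hh
H/III-2 ? II-2×II-1: Hh|hh
⇒ H over [I-1,I-2,II-1,II-2,III-1,III-2]: 5 consistent
P/I-1 ? ·: PP|Pp|pp
P/I-2 ? ·: PP|Pp|pp
P/II-1 ? I-1×I-2: PP|Pp|pp
P/II-2 ? ·: PP|Pp|pp
P/III-1 un II-2×II-1: PP|Pp
P/III-2 ? II-2×II-1: PP|Pp|pp
⇒ P over [I-1,I-2,II-1,II-2,III-1,III-2]: 120 consistent

III-2 ∈ {Hh PP, Hh Pp, Hh pp, hh PP, hh Pp, hh pp}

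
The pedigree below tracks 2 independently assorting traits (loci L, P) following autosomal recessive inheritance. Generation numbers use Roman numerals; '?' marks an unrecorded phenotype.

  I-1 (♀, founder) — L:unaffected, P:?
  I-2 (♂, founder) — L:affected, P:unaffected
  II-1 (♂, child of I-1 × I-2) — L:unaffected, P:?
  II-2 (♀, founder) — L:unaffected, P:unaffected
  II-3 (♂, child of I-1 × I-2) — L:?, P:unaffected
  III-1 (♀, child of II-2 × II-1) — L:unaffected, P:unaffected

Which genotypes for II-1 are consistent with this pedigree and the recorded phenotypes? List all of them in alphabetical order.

II-1 ∈ {Ll PP, Ll Pp, Ll pp}

L/I-1 un ·: LL|Ll
L/I-2 aff ·: ll
L/II-1 un I-1×I-2: Ll
L/II-2 un ·: LL|Ll
L/II-3 ? I-1×I-2: Ll|ll
L/III-1 un II-2×II-1: LL|Ll
⇒ L over [I-1,I-2,II-1,II-2,II-3,III-1]: 12 consistent
P/I-1 ? ·: PP|Pp|pp
P/I-2 un ·: PP|Pp
P/II-1 ? I-1×I-2: PP|Pp|pp
P/II-2 un ·: PP|Pp
P/II-3 un I-1×I-2: PP|Pp
P/III-1 un II-2×II-1: PP|Pp
⇒ P over [I-1,I-2,II-1,II-2,II-3,III-1]: 59 consistent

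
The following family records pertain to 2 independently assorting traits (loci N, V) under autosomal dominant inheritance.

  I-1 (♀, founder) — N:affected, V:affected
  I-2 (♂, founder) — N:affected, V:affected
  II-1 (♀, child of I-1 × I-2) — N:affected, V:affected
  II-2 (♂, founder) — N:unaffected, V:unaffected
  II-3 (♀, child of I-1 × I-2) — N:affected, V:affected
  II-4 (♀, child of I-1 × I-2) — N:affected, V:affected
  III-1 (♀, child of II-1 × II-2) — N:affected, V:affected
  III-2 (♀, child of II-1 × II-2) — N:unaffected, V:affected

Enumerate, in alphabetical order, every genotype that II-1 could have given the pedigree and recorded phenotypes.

II-1 ∈ {Nn VV, Nn Vv}

N/I-1 aff ·: Nn|NN
N/I-2 aff ·: Nn|NN
N/II-1 aff I-1×I-2: Nn
N/II-2 un ·: nn
N/II-3 aff I-1×I-2: Nn|NN
N/II-4 aff I-1×I-2: Nn|NN
N/III-1 aff II-1×II-2: Nn
N/III-2 un II-1×II-2: nn
⇒ N over [I-1,I-2,II-1,II-2,II-3,II-4,III-1,III-2]: 12 consistent
V/I-1 aff ·: Vv|VV
V/I-2 aff ·: Vv|VV
V/II-1 aff I-1×I-2: Vv|VV
V/II-2 un ·: vv
V/II-3 aff I-1×I-2: Vv|VV
V/II-4 aff I-1×I-2: Vv|VV
V/III-1 aff II-1×II-2: Vv
V/III-2 aff II-1×II-2: Vv
⇒ V over [I-1,I-2,II-1,II-2,II-3,II-4,III-1,III-2]: 25 consistent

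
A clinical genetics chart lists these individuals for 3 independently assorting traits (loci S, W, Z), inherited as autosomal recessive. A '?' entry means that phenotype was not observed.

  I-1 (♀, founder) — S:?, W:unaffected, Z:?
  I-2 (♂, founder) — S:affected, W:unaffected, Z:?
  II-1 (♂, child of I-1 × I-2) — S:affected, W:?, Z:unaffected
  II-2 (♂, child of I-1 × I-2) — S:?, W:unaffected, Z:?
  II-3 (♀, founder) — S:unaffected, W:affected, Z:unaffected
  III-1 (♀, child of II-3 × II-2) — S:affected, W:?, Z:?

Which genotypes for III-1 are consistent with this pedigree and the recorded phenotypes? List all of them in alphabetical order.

III-1 ∈ {ss Ww ZZ, ss Ww Zz, ss Ww zz, ss ww ZZ, ss ww Zz, ss ww zz}

S/I-1 ? ·: Ss|ss
S/I-2 aff ·: ss
S/II-1 aff I-1×I-2: ss
S/II-2 ? I-1×I-2: Ss|ss
S/II-3 un ·: Ss
S/III-1 aff II-3×II-2: ss
⇒ S over [I-1,I-2,II-1,II-2,II-3,III-1]: 3 consistent
W/I-1 un ·: WW|Ww
W/I-2 un ·: WW|Ww
W/II-1 ? I-1×I-2: WW|Ww|ww
W/II-2 un I-1×I-2: WW|Ww
W/II-3 aff ·: ww
W/III-1 ? II-3×II-2: Ww|ww
⇒ W over [I-1,I-2,II-1,II-2,II-3,III-1]: 22 consistent
Z/I-1 ? ·: ZZ|Zz|zz
Z/I-2 ? ·: ZZ|Zz|zz
Z/II-1 un I-1×I-2: ZZ|Zz
Z/II-2 ? I-1×I-2: ZZ|Zz|zz
Z/II-3 un ·: ZZ|Zz
Z/III-1 ? II-3×II-2: ZZ|Zz|zz
⇒ Z over [I-1,I-2,II-1,II-2,II-3,III-1]: 83 consistent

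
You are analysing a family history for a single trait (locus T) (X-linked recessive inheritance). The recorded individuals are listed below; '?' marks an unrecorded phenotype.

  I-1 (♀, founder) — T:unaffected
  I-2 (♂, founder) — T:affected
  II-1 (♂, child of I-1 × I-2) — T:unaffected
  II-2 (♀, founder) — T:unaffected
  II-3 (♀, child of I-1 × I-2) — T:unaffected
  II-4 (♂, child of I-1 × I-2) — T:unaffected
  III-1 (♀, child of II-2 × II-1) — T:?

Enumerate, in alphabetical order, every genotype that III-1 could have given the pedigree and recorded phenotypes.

T/I-1 un ·: X^TX^T|X^TX^t
T/I-2 aff ·: X^tY
T/II-1 un I-1×I-2: X^TY
T/II-2 un ·: X^TX^T|X^TX^t
T/II-3 un I-1×I-2: X^TX^t
T/II-4 un I-1×I-2: X^TY
T/III-1 ? II-2×II-1: X^TX^T|X^TX^t
⇒ T over [I-1,I-2,II-1,II-2,II-3,II-4,III-1]: 6 consistent

III-1 ∈ {X^TX^T, X^TX^t}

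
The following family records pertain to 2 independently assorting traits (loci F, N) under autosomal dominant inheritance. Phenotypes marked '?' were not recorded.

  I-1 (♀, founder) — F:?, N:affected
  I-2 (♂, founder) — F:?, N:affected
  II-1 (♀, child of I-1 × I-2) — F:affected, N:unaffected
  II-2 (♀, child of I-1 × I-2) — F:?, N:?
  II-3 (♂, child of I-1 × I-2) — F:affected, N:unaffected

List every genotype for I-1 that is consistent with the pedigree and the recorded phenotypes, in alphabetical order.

I-1 ∈ {FF Nn, Ff Nn, ff Nn}

F/I-1 ? ·: ff|Ff|FF
F/I-2 ? ·: ff|Ff|FF
F/II-1 aff I-1×I-2: Ff|FF
F/II-2 ? I-1×I-2: ff|Ff|FF
F/II-3 aff I-1×I-2: Ff|FF
⇒ F over [I-1,I-2,II-1,II-2,II-3]: 35 consistent
N/I-1 aff ·: Nn
N/I-2 aff ·: Nn
N/II-1 un I-1×I-2: nn
N/II-2 ? I-1×I-2: nn|Nn|NN
N/II-3 un I-1×I-2: nn
⇒ N over [I-1,I-2,II-1,II-2,II-3]: 3 consistent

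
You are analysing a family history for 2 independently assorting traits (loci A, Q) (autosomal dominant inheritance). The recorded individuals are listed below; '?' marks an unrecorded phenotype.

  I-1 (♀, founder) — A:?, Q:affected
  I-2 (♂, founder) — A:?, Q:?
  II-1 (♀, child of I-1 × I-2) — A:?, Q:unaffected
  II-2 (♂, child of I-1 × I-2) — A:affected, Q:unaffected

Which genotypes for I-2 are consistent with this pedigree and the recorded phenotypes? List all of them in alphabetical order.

A/I-1 ? ·: aa|Aa|AA
A/I-2 ? ·: aa|Aa|AA
A/II-1 ? I-1×I-2: aa|Aa|AA
A/II-2 aff I-1×I-2: Aa|AA
⇒ A over [I-1,I-2,II-1,II-2]: 21 consistent
Q/I-1 aff ·: Qq
Q/I-2 ? ·: qq|Qq
Q/II-1 un I-1×I-2: qq
Q/II-2 un I-1×I-2: qq
⇒ Q over [I-1,I-2,II-1,II-2]: 2 consistent

I-2 ∈ {AA Qq, AA qq, Aa Qq, Aa qq, aa Qq, aa qq}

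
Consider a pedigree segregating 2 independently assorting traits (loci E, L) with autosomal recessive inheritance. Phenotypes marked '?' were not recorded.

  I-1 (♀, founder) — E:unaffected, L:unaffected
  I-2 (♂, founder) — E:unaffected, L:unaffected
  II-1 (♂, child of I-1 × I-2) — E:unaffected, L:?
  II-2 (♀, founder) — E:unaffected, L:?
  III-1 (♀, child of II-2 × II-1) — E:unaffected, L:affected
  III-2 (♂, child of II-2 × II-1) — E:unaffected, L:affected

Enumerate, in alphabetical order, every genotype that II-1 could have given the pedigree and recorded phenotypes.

E/I-1 un ·: EE|Ee
E/I-2 un ·: EE|Ee
E/II-1 un I-1×I-2: EE|Ee
E/II-2 un ·: EE|Ee
E/III-1 un II-2×II-1: EE|Ee
E/III-2 un II-2×II-1: EE|Ee
⇒ E over [I-1,I-2,II-1,II-2,III-1,III-2]: 44 consistent
L/I-1 un ·: LL|Ll
L/I-2 un ·: LL|Ll
L/II-1 ? I-1×I-2: Ll|ll
L/II-2 ? ·: Ll|ll
L/III-1 aff II-2×II-1: ll
L/III-2 aff II-2×II-1: ll
⇒ L over [I-1,I-2,II-1,II-2,III-1,III-2]: 8 consistent

II-1 ∈ {EE Ll, EE ll, Ee Ll, Ee ll}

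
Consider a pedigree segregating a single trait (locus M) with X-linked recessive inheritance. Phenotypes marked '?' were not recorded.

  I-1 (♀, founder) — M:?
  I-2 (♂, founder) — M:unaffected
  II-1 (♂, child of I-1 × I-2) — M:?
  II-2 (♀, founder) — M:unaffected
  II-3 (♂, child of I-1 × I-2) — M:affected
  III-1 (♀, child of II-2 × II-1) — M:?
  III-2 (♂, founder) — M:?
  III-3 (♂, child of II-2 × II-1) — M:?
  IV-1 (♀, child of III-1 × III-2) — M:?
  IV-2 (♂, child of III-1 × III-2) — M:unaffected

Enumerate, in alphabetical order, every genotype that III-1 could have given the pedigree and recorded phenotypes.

M/I-1 ? ·: X^MX^m|X^mX^m
M/I-2 un ·: X^MY
M/II-1 ? I-1×I-2: X^MY|X^mY
M/II-2 un ·: X^MX^M|X^MX^m
M/II-3 aff I-1×I-2: X^mY
M/III-1 ? II-2×II-1: X^MX^M|X^MX^m
M/III-2 ? ·: X^MY|X^mY
M/III-3 ? II-2×II-1: X^MY|X^mY
M/IV-1 ? III-1×III-2: X^MX^M|X^MX^m|X^mX^m
M/IV-2 un III-1×III-2: X^MY
⇒ M over [I-1,I-2,II-1,II-2,II-3,III-1,III-2,III-3,IV-1,IV-2]: 38 consistent

III-1 ∈ {X^MX^M, X^MX^m}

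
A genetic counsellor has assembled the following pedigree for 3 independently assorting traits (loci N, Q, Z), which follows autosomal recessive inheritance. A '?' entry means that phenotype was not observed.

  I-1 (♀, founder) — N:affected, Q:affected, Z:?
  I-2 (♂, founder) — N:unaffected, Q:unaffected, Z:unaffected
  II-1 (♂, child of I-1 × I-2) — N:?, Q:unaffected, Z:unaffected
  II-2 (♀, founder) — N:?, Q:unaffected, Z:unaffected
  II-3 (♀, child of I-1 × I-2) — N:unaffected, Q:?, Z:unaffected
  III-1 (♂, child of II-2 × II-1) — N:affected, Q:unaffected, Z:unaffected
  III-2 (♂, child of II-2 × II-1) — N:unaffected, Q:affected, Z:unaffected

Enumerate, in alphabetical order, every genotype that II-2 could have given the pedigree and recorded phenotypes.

N/I-1 aff ·: nn
N/I-2 un ·: NN|Nn
N/II-1 ? I-1×I-2: Nn|nn
N/II-2 ? ·: Nn|nn
N/II-3 un I-1×I-2: Nn
N/III-1 aff II-2×II-1: nn
N/III-2 un II-2×II-1: NN|Nn
⇒ N over [I-1,I-2,II-1,II-2,II-3,III-1,III-2]: 7 consistent
Q/I-1 aff ·: qq
Q/I-2 un ·: QQ|Qq
Q/II-1 un I-1×I-2: Qq
Q/II-2 un ·: Qq
Q/II-3 ? I-1×I-2: Qq|qq
Q/III-1 un II-2×II-1: QQ|Qq
Q/III-2 aff II-2×II-1: qq
⇒ Q over [I-1,I-2,II-1,II-2,II-3,III-1,III-2]: 6 consistent
Z/I-1 ? ·: ZZ|Zz|zz
Z/I-2 un ·: ZZ|Zz
Z/II-1 un I-1×I-2: ZZ|Zz
Z/II-2 un ·: ZZ|Zz
Z/II-3 un I-1×I-2: ZZ|Zz
Z/III-1 un II-2×II-1: ZZ|Zz
Z/III-2 un II-2×II-1: ZZ|Zz
⇒ Z over [I-1,I-2,II-1,II-2,II-3,III-1,III-2]: 99 consistent

II-2 ∈ {Nn Qq ZZ, Nn Qq Zz, nn Qq ZZ, nn Qq Zz}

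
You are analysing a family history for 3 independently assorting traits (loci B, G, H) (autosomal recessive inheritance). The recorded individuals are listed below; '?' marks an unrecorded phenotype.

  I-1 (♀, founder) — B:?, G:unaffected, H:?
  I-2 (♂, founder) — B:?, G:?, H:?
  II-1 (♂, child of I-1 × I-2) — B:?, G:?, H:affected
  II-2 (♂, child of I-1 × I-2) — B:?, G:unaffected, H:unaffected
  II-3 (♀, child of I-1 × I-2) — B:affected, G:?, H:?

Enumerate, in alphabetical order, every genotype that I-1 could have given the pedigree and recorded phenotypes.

I-1 ∈ {Bb GG Hh, Bb GG hh, Bb Gg Hh, Bb Gg hh, bb GG Hh, bb GG hh, bb Gg Hh, bb Gg hh}

B/I-1 ? ·: Bb|bb
B/I-2 ? ·: Bb|bb
B/II-1 ? I-1×I-2: BB|Bb|bb
B/II-2 ? I-1×I-2: BB|Bb|bb
B/II-3 aff I-1×I-2: bb
⇒ B over [I-1,I-2,II-1,II-2,II-3]: 18 consistent
G/I-1 un ·: GG|Gg
G/I-2 ? ·: GG|Gg|gg
G/II-1 ? I-1×I-2: GG|Gg|gg
G/II-2 un I-1×I-2: GG|Gg
G/II-3 ? I-1×I-2: GG|Gg|gg
⇒ G over [I-1,I-2,II-1,II-2,II-3]: 40 consistent
H/I-1 ? ·: Hh|hh
H/I-2 ? ·: Hh|hh
H/II-1 aff I-1×I-2: hh
H/II-2 un I-1×I-2: HH|Hh
H/II-3 ? I-1×I-2: HH|Hh|hh
⇒ H over [I-1,I-2,II-1,II-2,II-3]: 10 consistent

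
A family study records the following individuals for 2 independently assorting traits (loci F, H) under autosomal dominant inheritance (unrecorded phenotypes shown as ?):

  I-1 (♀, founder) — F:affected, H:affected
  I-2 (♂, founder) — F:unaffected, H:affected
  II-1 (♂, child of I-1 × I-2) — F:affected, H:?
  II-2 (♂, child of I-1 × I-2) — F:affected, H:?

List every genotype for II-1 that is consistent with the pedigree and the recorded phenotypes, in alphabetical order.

II-1 ∈ {Ff HH, Ff Hh, Ff hh}

F/I-1 aff ·: Ff|FF
F/I-2 un ·: ff
F/II-1 aff I-1×I-2: Ff
F/II-2 aff I-1×I-2: Ff
⇒ F over [I-1,I-2,II-1,II-2]: 2 consistent
H/I-1 aff ·: Hh|HH
H/I-2 aff ·: Hh|HH
H/II-1 ? I-1×I-2: hh|Hh|HH
H/II-2 ? I-1×I-2: hh|Hh|HH
⇒ H over [I-1,I-2,II-1,II-2]: 18 consistent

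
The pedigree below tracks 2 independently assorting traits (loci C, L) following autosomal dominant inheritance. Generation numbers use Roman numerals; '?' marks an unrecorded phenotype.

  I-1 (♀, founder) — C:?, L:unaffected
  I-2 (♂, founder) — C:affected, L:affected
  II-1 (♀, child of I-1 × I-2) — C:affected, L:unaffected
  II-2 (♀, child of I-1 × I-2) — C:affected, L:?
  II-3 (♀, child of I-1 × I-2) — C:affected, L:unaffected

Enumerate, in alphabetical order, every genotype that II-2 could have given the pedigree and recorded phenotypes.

C/I-1 ? ·: cc|Cc|CC
C/I-2 aff ·: Cc|CC
C/II-1 aff I-1×I-2: Cc|CC
C/II-2 aff I-1×I-2: Cc|CC
C/II-3 aff I-1×I-2: Cc|CC
⇒ C over [I-1,I-2,II-1,II-2,II-3]: 27 consistent
L/I-1 un ·: ll
L/I-2 aff ·: Ll
L/II-1 un I-1×I-2: ll
L/II-2 ? I-1×I-2: ll|Ll
L/II-3 un I-1×I-2: ll
⇒ L over [I-1,I-2,II-1,II-2,II-3]: 2 consistent

II-2 ∈ {CC Ll, CC ll, Cc Ll, Cc ll}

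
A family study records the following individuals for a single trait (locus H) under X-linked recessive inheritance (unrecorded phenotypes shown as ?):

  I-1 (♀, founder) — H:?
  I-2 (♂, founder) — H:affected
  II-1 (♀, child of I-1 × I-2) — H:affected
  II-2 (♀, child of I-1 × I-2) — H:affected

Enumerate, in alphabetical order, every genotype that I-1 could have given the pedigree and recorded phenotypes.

I-1 ∈ {X^HX^h, X^hX^h}

H/I-1 ? ·: X^HX^h|X^hX^h
H/I-2 aff ·: X^hY
H/II-1 aff I-1×I-2: X^hX^h
H/II-2 aff I-1×I-2: X^hX^h
⇒ H over [I-1,I-2,II-1,II-2]: 2 consistent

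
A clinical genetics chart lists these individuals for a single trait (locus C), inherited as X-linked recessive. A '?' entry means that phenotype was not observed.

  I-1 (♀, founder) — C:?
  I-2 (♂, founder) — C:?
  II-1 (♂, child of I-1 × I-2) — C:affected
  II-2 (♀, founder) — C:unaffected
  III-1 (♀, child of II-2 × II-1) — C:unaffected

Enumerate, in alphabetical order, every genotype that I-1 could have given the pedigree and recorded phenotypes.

I-1 ∈ {X^CX^c, X^cX^c}

C/I-1 ? ·: X^CX^c|X^cX^c
C/I-2 ? ·: X^CY|X^cY
C/II-1 aff I-1×I-2: X^cY
C/II-2 un ·: X^CX^C|X^CX^c
C/III-1 un II-2×II-1: X^CX^c
⇒ C over [I-1,I-2,II-1,II-2,III-1]: 8 consistent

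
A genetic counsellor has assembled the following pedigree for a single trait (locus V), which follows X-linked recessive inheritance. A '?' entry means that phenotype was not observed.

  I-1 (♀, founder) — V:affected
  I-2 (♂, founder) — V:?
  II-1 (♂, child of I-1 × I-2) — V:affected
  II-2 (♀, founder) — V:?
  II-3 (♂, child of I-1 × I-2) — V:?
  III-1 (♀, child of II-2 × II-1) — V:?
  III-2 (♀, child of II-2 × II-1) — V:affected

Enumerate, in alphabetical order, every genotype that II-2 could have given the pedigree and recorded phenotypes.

V/I-1 aff ·: X^vX^v
V/I-2 ? ·: X^VY|X^vY
V/II-1 aff I-1×I-2: X^vY
V/II-2 ? ·: X^VX^v|X^vX^v
V/II-3 ? I-1×I-2: X^vY
V/III-1 ? II-2×II-1: X^VX^v|X^vX^v
V/III-2 aff II-2×II-1: X^vX^v
⇒ V over [I-1,I-2,II-1,II-2,II-3,III-1,III-2]: 6 consistent

II-2 ∈ {X^VX^v, X^vX^v}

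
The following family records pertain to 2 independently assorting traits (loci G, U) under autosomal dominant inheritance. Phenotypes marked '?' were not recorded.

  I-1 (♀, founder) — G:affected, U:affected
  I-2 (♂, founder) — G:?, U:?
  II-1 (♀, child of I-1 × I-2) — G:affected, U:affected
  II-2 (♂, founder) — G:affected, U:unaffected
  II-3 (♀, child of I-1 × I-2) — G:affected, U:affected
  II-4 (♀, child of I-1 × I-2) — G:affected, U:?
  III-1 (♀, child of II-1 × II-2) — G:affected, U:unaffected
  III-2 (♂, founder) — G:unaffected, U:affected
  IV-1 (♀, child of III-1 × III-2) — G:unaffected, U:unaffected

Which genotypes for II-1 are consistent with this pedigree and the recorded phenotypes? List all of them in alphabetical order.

G/I-1 aff ·: Gg|GG
G/I-2 ? ·: gg|Gg|GG
G/II-1 aff I-1×I-2: Gg|GG
G/II-2 aff ·: Gg|GG
G/II-3 aff I-1×I-2: Gg|GG
G/II-4 aff I-1×I-2: Gg|GG
G/III-1 aff II-1×II-2: Gg
G/III-2 un ·: gg
G/IV-1 un III-1×III-2: gg
⇒ G over [I-1,I-2,II-1,II-2,II-3,II-4,III-1,III-2,IV-1]: 41 consistent
U/I-1 aff ·: Uu|UU
U/I-2 ? ·: uu|Uu|UU
U/II-1 aff I-1×I-2: Uu
U/II-2 un ·: uu
U/II-3 aff I-1×I-2: Uu|UU
U/II-4 ? I-1×I-2: uu|Uu|UU
U/III-1 un II-1×II-2: uu
U/III-2 aff ·: Uu
U/IV-1 un III-1×III-2: uu
⇒ U over [I-1,I-2,II-1,II-2,II-3,II-4,III-1,III-2,IV-1]: 17 consistent

II-1 ∈ {GG Uu, Gg Uu}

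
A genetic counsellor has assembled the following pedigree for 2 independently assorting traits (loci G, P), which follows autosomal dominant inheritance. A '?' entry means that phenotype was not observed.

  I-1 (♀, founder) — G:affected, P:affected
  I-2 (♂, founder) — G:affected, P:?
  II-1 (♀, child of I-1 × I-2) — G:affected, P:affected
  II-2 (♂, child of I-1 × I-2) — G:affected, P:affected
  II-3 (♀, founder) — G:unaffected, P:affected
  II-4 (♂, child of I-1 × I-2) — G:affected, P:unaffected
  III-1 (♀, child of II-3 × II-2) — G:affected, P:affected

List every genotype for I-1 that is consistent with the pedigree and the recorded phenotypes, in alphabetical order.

I-1 ∈ {GG Pp, Gg Pp}

G/I-1 aff ·: Gg|GG
G/I-2 aff ·: Gg|GG
G/II-1 aff I-1×I-2: Gg|GG
G/II-2 aff I-1×I-2: Gg|GG
G/II-3 un ·: gg
G/II-4 aff I-1×I-2: Gg|GG
G/III-1 aff II-3×II-2: Gg
⇒ G over [I-1,I-2,II-1,II-2,II-3,II-4,III-1]: 25 consistent
P/I-1 aff ·: Pp
P/I-2 ? ·: pp|Pp
P/II-1 aff I-1×I-2: Pp|PP
P/II-2 aff I-1×I-2: Pp|PP
P/II-3 aff ·: Pp|PP
P/II-4 un I-1×I-2: pp
P/III-1 aff II-3×II-2: Pp|PP
⇒ P over [I-1,I-2,II-1,II-2,II-3,II-4,III-1]: 18 consistent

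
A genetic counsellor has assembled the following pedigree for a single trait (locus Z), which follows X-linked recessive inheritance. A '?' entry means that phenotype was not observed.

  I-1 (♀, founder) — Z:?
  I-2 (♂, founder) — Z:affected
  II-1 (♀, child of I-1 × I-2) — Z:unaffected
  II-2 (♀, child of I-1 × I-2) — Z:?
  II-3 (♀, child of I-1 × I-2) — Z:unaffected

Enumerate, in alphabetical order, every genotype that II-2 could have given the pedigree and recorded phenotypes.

Z/I-1 ? ·: X^ZX^Z|X^ZX^z
Z/I-2 aff ·: X^zY
Z/II-1 un I-1×I-2: X^ZX^z
Z/II-2 ? I-1×I-2: X^ZX^z|X^zX^z
Z/II-3 un I-1×I-2: X^ZX^z
⇒ Z over [I-1,I-2,II-1,II-2,II-3]: 3 consistent

II-2 ∈ {X^ZX^z, X^zX^z}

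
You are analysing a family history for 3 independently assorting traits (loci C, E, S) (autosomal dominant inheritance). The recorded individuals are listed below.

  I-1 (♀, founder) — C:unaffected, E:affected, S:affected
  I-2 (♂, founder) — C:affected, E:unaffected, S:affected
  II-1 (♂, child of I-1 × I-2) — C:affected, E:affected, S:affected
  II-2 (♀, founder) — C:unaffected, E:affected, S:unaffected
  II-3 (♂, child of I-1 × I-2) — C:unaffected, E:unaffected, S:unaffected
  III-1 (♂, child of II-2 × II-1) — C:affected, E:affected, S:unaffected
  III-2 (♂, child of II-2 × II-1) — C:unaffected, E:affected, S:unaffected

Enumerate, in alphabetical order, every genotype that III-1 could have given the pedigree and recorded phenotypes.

III-1 ∈ {Cc EE ss, Cc Ee ss}

C/I-1 un ·: cc
C/I-2 aff ·: Cc
C/II-1 aff I-1×I-2: Cc
C/II-2 un ·: cc
C/II-3 un I-1×I-2: cc
C/III-1 aff II-2×II-1: Cc
C/III-2 un II-2×II-1: cc
⇒ C over [I-1,I-2,II-1,II-2,II-3,III-1,III-2]: 1 consistent
E/I-1 aff ·: Ee
E/I-2 un ·: ee
E/II-1 aff I-1×I-2: Ee
E/II-2 aff ·: Ee|EE
E/II-3 un I-1×I-2: ee
E/III-1 aff II-2×II-1: Ee|EE
E/III-2 aff II-2×II-1: Ee|EE
⇒ E over [I-1,I-2,II-1,II-2,II-3,III-1,III-2]: 8 consistent
S/I-1 aff ·: Ss
S/I-2 aff ·: Ss
S/II-1 aff I-1×I-2: Ss
S/II-2 un ·: ss
S/II-3 un I-1×I-2: ss
S/III-1 un II-2×II-1: ss
S/III-2 un II-2×II-1: ss
⇒ S over [I-1,I-2,II-1,II-2,II-3,III-1,III-2]: 1 consistent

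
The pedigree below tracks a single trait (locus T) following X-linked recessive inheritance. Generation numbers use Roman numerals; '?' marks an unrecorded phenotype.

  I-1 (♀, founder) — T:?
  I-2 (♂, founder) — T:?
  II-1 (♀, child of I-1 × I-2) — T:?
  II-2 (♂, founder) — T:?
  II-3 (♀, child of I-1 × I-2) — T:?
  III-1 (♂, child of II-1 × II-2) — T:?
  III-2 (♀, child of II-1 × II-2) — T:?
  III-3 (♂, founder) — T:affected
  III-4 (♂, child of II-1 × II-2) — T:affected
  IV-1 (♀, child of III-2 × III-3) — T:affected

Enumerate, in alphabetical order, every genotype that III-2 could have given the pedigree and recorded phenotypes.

T/I-1 ? ·: X^TX^T|X^TX^t|X^tX^t
T/I-2 ? ·: X^TY|X^tY
T/II-1 ? I-1×I-2: X^TX^t|X^tX^t
T/II-2 ? ·: X^TY|X^tY
T/II-3 ? I-1×I-2: X^TX^T|X^TX^t|X^tX^t
T/III-1 ? II-1×II-2: X^TY|X^tY
T/III-2 ? II-1×II-2: X^TX^t|X^tX^t
T/III-3 aff ·: X^tY
T/III-4 aff II-1×II-2: X^tY
T/IV-1 aff III-2×III-3: X^tX^t
⇒ T over [I-1,I-2,II-1,II-2,II-3,III-1,III-2,III-3,III-4,IV-1]: 42 consistent

III-2 ∈ {X^TX^t, X^tX^t}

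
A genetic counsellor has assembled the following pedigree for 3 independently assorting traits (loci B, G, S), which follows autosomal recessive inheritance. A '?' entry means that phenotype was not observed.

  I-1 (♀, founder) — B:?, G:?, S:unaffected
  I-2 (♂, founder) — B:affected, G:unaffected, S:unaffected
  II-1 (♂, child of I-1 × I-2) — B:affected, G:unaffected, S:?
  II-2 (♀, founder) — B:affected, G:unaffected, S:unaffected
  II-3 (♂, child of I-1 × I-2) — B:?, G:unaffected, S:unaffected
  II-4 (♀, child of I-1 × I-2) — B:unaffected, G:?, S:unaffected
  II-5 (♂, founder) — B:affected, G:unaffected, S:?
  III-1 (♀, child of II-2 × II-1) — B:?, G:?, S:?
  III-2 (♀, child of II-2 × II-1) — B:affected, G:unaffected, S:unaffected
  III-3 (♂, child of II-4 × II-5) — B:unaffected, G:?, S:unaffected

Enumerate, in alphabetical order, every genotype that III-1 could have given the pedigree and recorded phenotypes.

B/I-1 ? ·: Bb
B/I-2 aff ·: bb
B/II-1 aff I-1×I-2: bb
B/II-2 aff ·: bb
B/II-3 ? I-1×I-2: Bb|bb
B/II-4 un I-1×I-2: Bb
B/II-5 aff ·: bb
B/III-1 ? II-2×II-1: bb
B/III-2 aff II-2×II-1: bb
B/III-3 un II-4×II-5: Bb
⇒ B over [I-1,I-2,II-1,II-2,II-3,II-4,II-5,III-1,III-2,III-3]: 2 consistent
G/I-1 ? ·: GG|Gg|gg
G/I-2 un ·: GG|Gg
G/II-1 un I-1×I-2: GG|Gg
G/II-2 un ·: GG|Gg
G/II-3 un I-1×I-2: GG|Gg
G/II-4 ? I-1×I-2: GG|Gg|gg
G/II-5 un ·: GG|Gg
G/III-1 ? II-2×II-1: GG|Gg|gg
G/III-2 un II-2×II-1: GG|Gg
G/III-3 ? II-4×II-5: GG|Gg|gg
⇒ G over [I-1,I-2,II-1,II-2,II-3,II-4,II-5,III-1,III-2,III-3]: 955 consistent
S/I-1 un ·: SS|Ss
S/I-2 un ·: SS|Ss
S/II-1 ? I-1×I-2: SS|Ss|ss
S/II-2 un ·: SS|Ss
S/II-3 un I-1×I-2: SS|Ss
S/II-4 un I-1×I-2: SS|Ss
S/II-5 ? ·: SS|Ss|ss
S/III-1 ? II-2×II-1: SS|Ss|ss
S/III-2 un II-2×II-1: SS|Ss
S/III-3 un II-4×II-5: SS|Ss
⇒ S over [I-1,I-2,II-1,II-2,II-3,II-4,II-5,III-1,III-2,III-3]: 884 consistent

III-1 ∈ {bb GG SS, bb GG Ss, bb GG ss, bb Gg SS, bb Gg Ss, bb Gg ss, bb gg SS, bb gg Ss, bb gg ss}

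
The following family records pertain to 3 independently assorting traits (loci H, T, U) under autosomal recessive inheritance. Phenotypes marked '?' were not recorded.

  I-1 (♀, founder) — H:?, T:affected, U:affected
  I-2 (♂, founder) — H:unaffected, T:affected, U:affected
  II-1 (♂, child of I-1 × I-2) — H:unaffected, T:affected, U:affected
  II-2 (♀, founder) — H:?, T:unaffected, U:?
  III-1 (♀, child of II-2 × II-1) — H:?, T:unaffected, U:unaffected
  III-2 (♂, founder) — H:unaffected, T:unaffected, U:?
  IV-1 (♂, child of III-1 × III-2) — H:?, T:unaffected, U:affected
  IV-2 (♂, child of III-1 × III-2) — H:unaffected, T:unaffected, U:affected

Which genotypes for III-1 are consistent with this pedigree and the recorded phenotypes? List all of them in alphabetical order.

III-1 ∈ {HH Tt Uu, Hh Tt Uu, hh Tt Uu}

H/I-1 ? ·: HH|Hh|hh
H/I-2 un ·: HH|Hh
H/II-1 un I-1×I-2: HH|Hh
H/II-2 ? ·: HH|Hh|hh
H/III-1 ? II-2×II-1: HH|Hh|hh
H/III-2 un ·: HH|Hh
H/IV-1 ? III-1×III-2: HH|Hh|hh
H/IV-2 un III-1×III-2: HH|Hh
⇒ H over [I-1,I-2,II-1,II-2,III-1,III-2,IV-1,IV-2]: 350 consistent
T/I-1 aff ·: tt
T/I-2 aff ·: tt
T/II-1 aff I-1×I-2: tt
T/II-2 un ·: TT|Tt
T/III-1 un II-2×II-1: Tt
T/III-2 un ·: TT|Tt
T/IV-1 un III-1×III-2: TT|Tt
T/IV-2 un III-1×III-2: TT|Tt
⇒ T over [I-1,I-2,II-1,II-2,III-1,III-2,IV-1,IV-2]: 16 consistent
U/I-1 aff ·: uu
U/I-2 aff ·: uu
U/II-1 aff I-1×I-2: uu
U/II-2 ? ·: UU|Uu
U/III-1 un II-2×II-1: Uu
U/III-2 ? ·: Uu|uu
U/IV-1 aff III-1×III-2: uu
U/IV-2 aff III-1×III-2: uu
⇒ U over [I-1,I-2,II-1,II-2,III-1,III-2,IV-1,IV-2]: 4 consistent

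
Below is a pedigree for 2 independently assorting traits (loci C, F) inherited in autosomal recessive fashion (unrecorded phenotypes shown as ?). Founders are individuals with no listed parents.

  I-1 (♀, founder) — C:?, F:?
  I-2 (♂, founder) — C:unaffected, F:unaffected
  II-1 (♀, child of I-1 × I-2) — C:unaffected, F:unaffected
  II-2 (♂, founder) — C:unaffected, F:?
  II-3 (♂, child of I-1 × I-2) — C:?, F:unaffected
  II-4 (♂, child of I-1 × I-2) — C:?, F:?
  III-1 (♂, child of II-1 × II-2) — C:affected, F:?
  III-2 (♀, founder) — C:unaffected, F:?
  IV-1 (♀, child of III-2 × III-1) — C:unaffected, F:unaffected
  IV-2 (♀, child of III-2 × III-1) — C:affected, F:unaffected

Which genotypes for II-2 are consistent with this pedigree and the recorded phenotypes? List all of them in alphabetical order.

II-2 ∈ {Cc FF, Cc Ff, Cc ff}

C/I-1 ? ·: CC|Cc|cc
C/I-2 un ·: CC|Cc
C/II-1 un I-1×I-2: Cc
C/II-2 un ·: Cc
C/II-3 ? I-1×I-2: CC|Cc|cc
C/II-4 ? I-1×I-2: CC|Cc|cc
C/III-1 aff II-1×II-2: cc
C/III-2 un ·: Cc
C/IV-1 un III-2×III-1: Cc
C/IV-2 aff III-2×III-1: cc
⇒ C over [I-1,I-2,II-1,II-2,II-3,II-4,III-1,III-2,IV-1,IV-2]: 22 consistent
F/I-1 ? ·: FF|Ff|ff
F/I-2 un ·: FF|Ff
F/II-1 un I-1×I-2: FF|Ff
F/II-2 ? ·: FF|Ff|ff
F/II-3 un I-1×I-2: FF|Ff
F/II-4 ? I-1×I-2: FF|Ff|ff
F/III-1 ? II-1×II-2: FF|Ff|ff
F/III-2 ? ·: FF|Ff|ff
F/IV-1 un III-2×III-1: FF|Ff
F/IV-2 un III-2×III-1: FF|Ff
⇒ F over [I-1,I-2,II-1,II-2,II-3,II-4,III-1,III-2,IV-1,IV-2]: 1181 consistent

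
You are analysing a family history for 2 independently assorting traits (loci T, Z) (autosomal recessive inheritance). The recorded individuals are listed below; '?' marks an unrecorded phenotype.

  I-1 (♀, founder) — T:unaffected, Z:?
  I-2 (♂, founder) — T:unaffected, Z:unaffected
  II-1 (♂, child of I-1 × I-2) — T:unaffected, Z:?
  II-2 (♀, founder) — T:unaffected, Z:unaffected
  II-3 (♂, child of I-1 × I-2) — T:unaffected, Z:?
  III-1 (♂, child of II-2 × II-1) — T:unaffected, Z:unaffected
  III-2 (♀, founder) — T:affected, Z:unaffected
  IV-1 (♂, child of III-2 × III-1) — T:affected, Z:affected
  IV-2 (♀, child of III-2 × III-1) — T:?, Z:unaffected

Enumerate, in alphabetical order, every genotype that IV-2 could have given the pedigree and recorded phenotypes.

IV-2 ∈ {Tt ZZ, Tt Zz, tt ZZ, tt Zz}

T/I-1 un ·: TT|Tt
T/I-2 un ·: TT|Tt
T/II-1 un I-1×I-2: TT|Tt
T/II-2 un ·: TT|Tt
T/II-3 un I-1×I-2: TT|Tt
T/III-1 un II-2×II-1: Tt
T/III-2 aff ·: tt
T/IV-1 aff III-2×III-1: tt
T/IV-2 ? III-2×III-1: Tt|tt
⇒ T over [I-1,I-2,II-1,II-2,II-3,III-1,III-2,IV-1,IV-2]: 38 consistent
Z/I-1 ? ·: ZZ|Zz|zz
Z/I-2 un ·: ZZ|Zz
Z/II-1 ? I-1×I-2: ZZ|Zz|zz
Z/II-2 un ·: ZZ|Zz
Z/II-3 ? I-1×I-2: ZZ|Zz|zz
Z/III-1 un II-2×II-1: Zz
Z/III-2 un ·: Zz
Z/IV-1 aff III-2×III-1: zz
Z/IV-2 un III-2×III-1: ZZ|Zz
⇒ Z over [I-1,I-2,II-1,II-2,II-3,III-1,III-2,IV-1,IV-2]: 76 consistent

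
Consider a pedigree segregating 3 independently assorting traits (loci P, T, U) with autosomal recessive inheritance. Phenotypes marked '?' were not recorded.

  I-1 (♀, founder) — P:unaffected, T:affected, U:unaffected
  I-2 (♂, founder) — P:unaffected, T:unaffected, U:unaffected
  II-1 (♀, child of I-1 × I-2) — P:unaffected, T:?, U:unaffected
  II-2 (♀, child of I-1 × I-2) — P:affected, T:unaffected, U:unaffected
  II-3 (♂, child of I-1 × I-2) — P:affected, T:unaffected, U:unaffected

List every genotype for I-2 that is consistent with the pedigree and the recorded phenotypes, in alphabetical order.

P/I-1 un ·: Pp
P/I-2 un ·: Pp
P/II-1 un I-1×I-2: PP|Pp
P/II-2 aff I-1×I-2: pp
P/II-3 aff I-1×I-2: pp
⇒ P over [I-1,I-2,II-1,II-2,II-3]: 2 consistent
T/I-1 aff ·: tt
T/I-2 un ·: TT|Tt
T/II-1 ? I-1×I-2: Tt|tt
T/II-2 un I-1×I-2: Tt
T/II-3 un I-1×I-2: Tt
⇒ T over [I-1,I-2,II-1,II-2,II-3]: 3 consistent
U/I-1 un ·: UU|Uu
U/I-2 un ·: UU|Uu
U/II-1 un I-1×I-2: UU|Uu
U/II-2 un I-1×I-2: UU|Uu
U/II-3 un I-1×I-2: UU|Uu
⇒ U over [I-1,I-2,II-1,II-2,II-3]: 25 consistent

I-2 ∈ {Pp TT UU, Pp TT Uu, Pp Tt UU, Pp Tt Uu}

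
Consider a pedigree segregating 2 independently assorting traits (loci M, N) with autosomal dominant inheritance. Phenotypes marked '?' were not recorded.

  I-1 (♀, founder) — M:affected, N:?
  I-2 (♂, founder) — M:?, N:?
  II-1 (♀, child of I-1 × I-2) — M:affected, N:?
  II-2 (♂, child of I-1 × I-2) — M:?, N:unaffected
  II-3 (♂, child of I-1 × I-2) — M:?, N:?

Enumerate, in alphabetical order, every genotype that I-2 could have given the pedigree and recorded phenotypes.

I-2 ∈ {MM Nn, MM nn, Mm Nn, Mm nn, mm Nn, mm nn}

M/I-1 aff ·: Mm|MM
M/I-2 ? ·: mm|Mm|MM
M/II-1 aff I-1×I-2: Mm|MM
M/II-2 ? I-1×I-2: mm|Mm|MM
M/II-3 ? I-1×I-2: mm|Mm|MM
⇒ M over [I-1,I-2,II-1,II-2,II-3]: 40 consistent
N/I-1 ? ·: nn|Nn
N/I-2 ? ·: nn|Nn
N/II-1 ? I-1×I-2: nn|Nn|NN
N/II-2 un I-1×I-2: nn
N/II-3 ? I-1×I-2: nn|Nn|NN
⇒ N over [I-1,I-2,II-1,II-2,II-3]: 18 consistent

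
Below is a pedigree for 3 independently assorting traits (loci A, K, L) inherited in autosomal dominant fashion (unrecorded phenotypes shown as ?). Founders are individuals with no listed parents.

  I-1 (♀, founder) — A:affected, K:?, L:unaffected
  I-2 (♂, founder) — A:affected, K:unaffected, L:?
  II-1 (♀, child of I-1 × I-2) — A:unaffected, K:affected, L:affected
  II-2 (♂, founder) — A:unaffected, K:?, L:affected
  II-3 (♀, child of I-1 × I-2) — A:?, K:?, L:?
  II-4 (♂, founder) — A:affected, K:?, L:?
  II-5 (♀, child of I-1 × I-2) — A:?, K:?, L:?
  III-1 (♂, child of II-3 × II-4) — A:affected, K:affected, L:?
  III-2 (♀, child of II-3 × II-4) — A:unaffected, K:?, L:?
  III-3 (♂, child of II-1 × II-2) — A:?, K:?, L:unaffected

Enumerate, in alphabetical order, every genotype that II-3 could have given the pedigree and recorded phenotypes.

II-3 ∈ {Aa Kk Ll, Aa Kk ll, Aa kk Ll, Aa kk ll, aa Kk Ll, aa Kk ll, aa kk Ll, aa kk ll}

A/I-1 aff ·: Aa
A/I-2 aff ·: Aa
A/II-1 un I-1×I-2: aa
A/II-2 un ·: aa
A/II-3 ? I-1×I-2: aa|Aa
A/II-4 aff ·: Aa
A/II-5 ? I-1×I-2: aa|Aa|AA
A/III-1 aff II-3×II-4: Aa|AA
A/III-2 un II-3×II-4: aa
A/III-3 ? II-1×II-2: aa
⇒ A over [I-1,I-2,II-1,II-2,II-3,II-4,II-5,III-1,III-2,III-3]: 9 consistent
K/I-1 ? ·: Kk|KK
K/I-2 un ·: kk
K/II-1 aff I-1×I-2: Kk
K/II-2 ? ·: kk|Kk|KK
K/II-3 ? I-1×I-2: kk|Kk
K/II-4 ? ·: kk|Kk|KK
K/II-5 ? I-1×I-2: kk|Kk
K/III-1 aff II-3×II-4: Kk|KK
K/III-2 ? II-3×II-4: kk|Kk|KK
K/III-3 ? II-1×II-2: kk|Kk|KK
⇒ K over [I-1,I-2,II-1,II-2,II-3,II-4,II-5,III-1,III-2,III-3]: 294 consistent
L/I-1 un ·: ll
L/I-2 ? ·: Ll|LL
L/II-1 aff I-1×I-2: Ll
L/II-2 aff ·: Ll
L/II-3 ? I-1×I-2: ll|Ll
L/II-4 ? ·: ll|Ll|LL
L/II-5 ? I-1×I-2: ll|Ll
L/III-1 ? II-3×II-4: ll|Ll|LL
L/III-2 ? II-3×II-4: ll|Ll|LL
L/III-3 un II-1×II-2: ll
⇒ L over [I-1,I-2,II-1,II-2,II-3,II-4,II-5,III-1,III-2,III-3]: 63 consistent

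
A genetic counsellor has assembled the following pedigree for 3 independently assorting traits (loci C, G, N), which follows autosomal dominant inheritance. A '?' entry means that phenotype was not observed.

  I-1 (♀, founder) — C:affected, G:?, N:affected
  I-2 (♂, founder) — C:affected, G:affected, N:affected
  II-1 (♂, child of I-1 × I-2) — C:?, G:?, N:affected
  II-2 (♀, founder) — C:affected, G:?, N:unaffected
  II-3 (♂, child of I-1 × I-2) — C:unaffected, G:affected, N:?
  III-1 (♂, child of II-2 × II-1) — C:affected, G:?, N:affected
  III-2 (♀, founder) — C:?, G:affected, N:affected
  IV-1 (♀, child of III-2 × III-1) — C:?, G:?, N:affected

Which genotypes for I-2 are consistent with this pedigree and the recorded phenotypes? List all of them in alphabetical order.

C/I-1 aff ·: Cc
C/I-2 aff ·: Cc
C/II-1 ? I-1×I-2: cc|Cc|CC
C/II-2 aff ·: Cc|CC
C/II-3 un I-1×I-2: cc
C/III-1 aff II-2×II-1: Cc|CC
C/III-2 ? ·: cc|Cc|CC
C/IV-1 ? III-2×III-1: cc|Cc|CC
⇒ C over [I-1,I-2,II-1,II-2,II-3,III-1,III-2,IV-1]: 51 consistent
G/I-1 ? ·: gg|Gg|GG
G/I-2 aff ·: Gg|GG
G/II-1 ? I-1×I-2: gg|Gg|GG
G/II-2 ? ·: gg|Gg|GG
G/II-3 aff I-1×I-2: Gg|GG
G/III-1 ? II-2×II-1: gg|Gg|GG
G/III-2 aff ·: Gg|GG
G/IV-1 ? III-2×III-1: gg|Gg|GG
⇒ G over [I-1,I-2,II-1,II-2,II-3,III-1,III-2,IV-1]: 376 consistent
N/I-1 aff ·: Nn|NN
N/I-2 aff ·: Nn|NN
N/II-1 aff I-1×I-2: Nn|NN
N/II-2 un ·: nn
N/II-3 ? I-1×I-2: nn|Nn|NN
N/III-1 aff II-2×II-1: Nn
N/III-2 aff ·: Nn|NN
N/IV-1 aff III-2×III-1: Nn|NN
⇒ N over [I-1,I-2,II-1,II-2,II-3,III-1,III-2,IV-1]: 60 consistent

I-2 ∈ {Cc GG NN, Cc GG Nn, Cc Gg NN, Cc Gg Nn}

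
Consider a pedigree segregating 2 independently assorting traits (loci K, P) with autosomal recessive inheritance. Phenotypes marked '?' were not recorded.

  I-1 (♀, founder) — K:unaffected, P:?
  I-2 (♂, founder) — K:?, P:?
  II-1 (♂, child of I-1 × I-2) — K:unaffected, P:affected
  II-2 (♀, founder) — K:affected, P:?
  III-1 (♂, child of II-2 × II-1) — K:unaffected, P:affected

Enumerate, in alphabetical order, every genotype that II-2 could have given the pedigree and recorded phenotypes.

II-2 ∈ {kk Pp, kk pp}

K/I-1 un ·: KK|Kk
K/I-2 ? ·: KK|Kk|kk
K/II-1 un I-1×I-2: KK|Kk
K/II-2 aff ·: kk
K/III-1 un II-2×II-1: Kk
⇒ K over [I-1,I-2,II-1,II-2,III-1]: 9 consistent
P/I-1 ? ·: Pp|pp
P/I-2 ? ·: Pp|pp
P/II-1 aff I-1×I-2: pp
P/II-2 ? ·: Pp|pp
P/III-1 aff II-2×II-1: pp
⇒ P over [I-1,I-2,II-1,II-2,III-1]: 8 consistent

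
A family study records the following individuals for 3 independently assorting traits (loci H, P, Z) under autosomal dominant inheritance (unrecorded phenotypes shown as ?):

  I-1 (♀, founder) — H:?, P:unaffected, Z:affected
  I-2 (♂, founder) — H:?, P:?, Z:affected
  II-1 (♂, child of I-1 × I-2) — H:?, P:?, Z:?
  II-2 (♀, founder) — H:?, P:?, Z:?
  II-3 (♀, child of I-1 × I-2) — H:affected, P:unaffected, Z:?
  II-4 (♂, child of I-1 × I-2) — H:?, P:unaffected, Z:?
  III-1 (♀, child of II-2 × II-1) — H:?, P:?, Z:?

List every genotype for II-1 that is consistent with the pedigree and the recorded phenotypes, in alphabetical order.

II-1 ∈ {HH Pp ZZ, HH Pp Zz, HH Pp zz, HH pp ZZ, HH pp Zz, HH pp zz, Hh Pp ZZ, Hh Pp Zz, Hh Pp zz, Hh pp ZZ, Hh pp Zz, Hh pp zz, hh Pp ZZ, hh Pp Zz, hh Pp zz, hh pp ZZ, hh pp Zz, hh pp zz}

H/I-1 ? ·: hh|Hh|HH
H/I-2 ? ·: hh|Hh|HH
H/II-1 ? I-1×I-2: hh|Hh|HH
H/II-2 ? ·: hh|Hh|HH
H/II-3 aff I-1×I-2: Hh|HH
H/II-4 ? I-1×I-2: hh|Hh|HH
H/III-1 ? II-2×II-1: hh|Hh|HH
⇒ H over [I-1,I-2,II-1,II-2,II-3,II-4,III-1]: 240 consistent
P/I-1 un ·: pp
P/I-2 ? ·: pp|Pp
P/II-1 ? I-1×I-2: pp|Pp
P/II-2 ? ·: pp|Pp|PP
P/II-3 un I-1×I-2: pp
P/II-4 un I-1×I-2: pp
P/III-1 ? II-2×II-1: pp|Pp|PP
⇒ P over [I-1,I-2,II-1,II-2,II-3,II-4,III-1]: 15 consistent
Z/I-1 aff ·: Zz|ZZ
Z/I-2 aff ·: Zz|ZZ
Z/II-1 ? I-1×I-2: zz|Zz|ZZ
Z/II-2 ? ·: zz|Zz|ZZ
Z/II-3 ? I-1×I-2: zz|Zz|ZZ
Z/II-4 ? I-1×I-2: zz|Zz|ZZ
Z/III-1 ? II-2×II-1: zz|Zz|ZZ
⇒ Z over [I-1,I-2,II-1,II-2,II-3,II-4,III-1]: 227 consistent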